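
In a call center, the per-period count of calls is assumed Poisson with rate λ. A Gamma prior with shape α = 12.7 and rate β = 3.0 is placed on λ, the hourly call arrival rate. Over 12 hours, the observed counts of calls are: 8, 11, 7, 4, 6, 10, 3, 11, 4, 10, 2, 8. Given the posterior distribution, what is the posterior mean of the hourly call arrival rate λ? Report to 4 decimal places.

With a Gamma(shape α, rate β) prior, the Poisson likelihood is conjugate: the posterior is Gamma(α + ΣXᵢ, β + n).
Sum of counts S = 84 over n = 12 hours.
Posterior: Gamma(α+S, β+n) = Gamma(12.7+84, 3.0+12) = Gamma(96.7, 15.0).
Posterior mean = α/β = 96.7/15.0 = 6.4467.

6.4467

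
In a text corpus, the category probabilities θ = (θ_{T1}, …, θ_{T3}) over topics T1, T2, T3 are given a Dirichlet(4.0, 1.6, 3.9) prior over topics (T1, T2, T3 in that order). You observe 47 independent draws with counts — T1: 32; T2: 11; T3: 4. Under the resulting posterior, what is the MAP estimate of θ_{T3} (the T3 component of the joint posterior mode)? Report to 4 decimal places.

The Dirichlet prior is conjugate to the Multinomial likelihood: each posterior αⱼ = prior αⱼ + observed count nⱼ.
Posterior concentration: (36.0, 12.6, 7.9), total = 56.5.
Joint mode component: (α_{T3}−1)/(Σα−K) = 6.9/53.5 = 0.1290.

0.1290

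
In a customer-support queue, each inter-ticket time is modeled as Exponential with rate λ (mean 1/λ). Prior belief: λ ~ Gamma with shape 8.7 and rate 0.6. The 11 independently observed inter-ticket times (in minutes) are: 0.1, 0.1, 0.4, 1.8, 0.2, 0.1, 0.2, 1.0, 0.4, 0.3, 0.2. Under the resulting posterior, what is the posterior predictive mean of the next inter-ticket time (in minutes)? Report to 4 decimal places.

0.2888

With a Gamma(shape α, rate β) prior on the exponential rate λ, the posterior after n observations with total T = Σxᵢ is Gamma(α+n, β+T).
Sum of observations T = 4.8 minutes; n = 11.
Posterior: Gamma(8.7+11, 0.6+4.8) = Gamma(19.7, 5.4).
The predictive distribution for the next observation is Lomax; its mean is β/(α−1) = 5.4/18.7 = 0.2888.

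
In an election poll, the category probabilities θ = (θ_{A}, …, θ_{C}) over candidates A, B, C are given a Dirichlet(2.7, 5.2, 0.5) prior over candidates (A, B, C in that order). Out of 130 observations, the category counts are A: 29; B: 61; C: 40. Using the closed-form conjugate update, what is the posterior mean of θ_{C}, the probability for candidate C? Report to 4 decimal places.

The Dirichlet prior is conjugate to the Multinomial likelihood: each posterior αⱼ = prior αⱼ + observed count nⱼ.
Posterior concentration: (31.7, 66.2, 40.5), total = 138.4.
E[θ_{C}|data] = α_{C}/Σα = 40.5/138.4 = 0.2926.

0.2926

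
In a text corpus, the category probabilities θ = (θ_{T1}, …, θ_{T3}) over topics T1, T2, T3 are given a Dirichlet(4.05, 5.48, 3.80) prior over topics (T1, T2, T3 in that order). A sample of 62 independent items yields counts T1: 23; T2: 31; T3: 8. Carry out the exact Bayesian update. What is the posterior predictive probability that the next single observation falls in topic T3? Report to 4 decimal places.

The Dirichlet prior is conjugate to the Multinomial likelihood: each posterior αⱼ = prior αⱼ + observed count nⱼ.
Posterior concentration: (27.05, 36.48, 11.80), total = 75.33.
P(next = T3 | data) = α_{T3}/Σα = 0.1566.

0.1566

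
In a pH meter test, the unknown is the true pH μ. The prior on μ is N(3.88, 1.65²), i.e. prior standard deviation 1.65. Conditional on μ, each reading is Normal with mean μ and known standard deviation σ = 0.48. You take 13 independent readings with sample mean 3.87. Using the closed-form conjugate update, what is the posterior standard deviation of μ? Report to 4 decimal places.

0.1327

For Normal data with known variance σ², a Normal(μ₀, σ₀²) prior on μ is conjugate. Posterior precision = 1/σ₀² + n/σ²; posterior mean is the precision-weighted average of μ₀ and x̄.
σ₀² = 1.65² = 2.7225, σ² = 0.48² = 0.2304; σ² + n·σ₀² = 0.2304 + 13·2.7225 = 35.6229.
Posterior precision = 1/σ₀² + n/σ² = 1/2.7225 + 13/0.2304 = (σ² + n·σ₀²)/(σ₀²σ²) = 35.6229/(2.7225·0.2304); posterior variance σₙ² = σ₀²σ²/(σ² + n·σ₀²) = 2.7225·0.2304/35.6229 = 0.017608.
Posterior SD = √σₙ² = √(2.7225·0.2304/35.6229) = 0.1327.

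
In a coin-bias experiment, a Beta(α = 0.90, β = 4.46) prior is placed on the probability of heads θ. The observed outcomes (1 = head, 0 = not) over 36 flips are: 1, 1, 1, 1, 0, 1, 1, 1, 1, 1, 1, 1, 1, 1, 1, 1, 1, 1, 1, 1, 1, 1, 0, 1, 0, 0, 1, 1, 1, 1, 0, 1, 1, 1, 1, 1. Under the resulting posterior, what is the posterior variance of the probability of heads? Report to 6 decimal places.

The Beta prior is conjugate to a Binomial/Bernoulli likelihood; the update adds successes to α and failures to β.
Posterior: Beta(α+k, β+n−k) = Beta(0.90+31, 4.46+5) = Beta(31.90, 9.46).
Var = αβ/((α+β)²(α+β+1)) = 31.90·9.46/(41.36²·42.36) = 0.004165.

0.004165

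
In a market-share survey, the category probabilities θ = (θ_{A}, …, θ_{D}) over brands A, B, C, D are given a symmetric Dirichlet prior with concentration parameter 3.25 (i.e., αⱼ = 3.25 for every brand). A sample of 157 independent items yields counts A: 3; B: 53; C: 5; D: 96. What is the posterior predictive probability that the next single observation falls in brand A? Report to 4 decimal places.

0.0368

The Dirichlet prior is conjugate to the Multinomial likelihood: each posterior αⱼ = prior αⱼ + observed count nⱼ.
Posterior concentration: (6.25, 56.25, 8.25, 99.25), total = 170.00.
P(next = A | data) = α_{A}/Σα = 0.0368.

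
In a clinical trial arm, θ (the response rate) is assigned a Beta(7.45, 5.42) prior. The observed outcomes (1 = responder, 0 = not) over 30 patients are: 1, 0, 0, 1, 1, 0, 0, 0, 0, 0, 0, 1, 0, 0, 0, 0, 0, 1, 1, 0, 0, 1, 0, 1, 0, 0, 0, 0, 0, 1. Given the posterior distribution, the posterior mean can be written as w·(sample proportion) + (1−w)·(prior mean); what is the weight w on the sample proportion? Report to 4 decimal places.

The Beta prior is conjugate to a Binomial/Bernoulli likelihood; the update adds successes to α and failures to β.
Posterior mean = (α₀+k)/(α₀+β₀+n) = [n/(α₀+β₀+n)]·(k/n) + [(α₀+β₀)/(α₀+β₀+n)]·α₀/(α₀+β₀), so only n and the prior enter the weight.
The weight on the data is w = n/(α₀+β₀+n) = 30/(7.45+5.42+30) = 30/42.87 = 0.6998.

0.6998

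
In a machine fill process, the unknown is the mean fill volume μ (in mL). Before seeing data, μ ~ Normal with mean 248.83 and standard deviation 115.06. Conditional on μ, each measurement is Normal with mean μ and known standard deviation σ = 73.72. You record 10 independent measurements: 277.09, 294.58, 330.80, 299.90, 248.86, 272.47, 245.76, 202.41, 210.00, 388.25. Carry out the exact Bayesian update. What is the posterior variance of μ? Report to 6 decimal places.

For Normal data with known variance σ², a Normal(μ₀, σ₀²) prior on μ is conjugate. Posterior precision = 1/σ₀² + n/σ²; posterior mean is the precision-weighted average of μ₀ and x̄.
σ₀² = 115.06² = 13238.8036, σ² = 73.72² = 5434.6384; σ² + n·σ₀² = 5434.6384 + 10·13238.8036 = 137822.6744.
Posterior precision = 1/σ₀² + n/σ² = 1/13238.8036 + 10/5434.6384 = (σ² + n·σ₀²)/(σ₀²σ²) = 137822.6744/(13238.8036·5434.6384); posterior variance σₙ² = σ₀²σ²/(σ² + n·σ₀²) = 13238.8036·5434.6384/137822.6744 = 522.033916.

522.033916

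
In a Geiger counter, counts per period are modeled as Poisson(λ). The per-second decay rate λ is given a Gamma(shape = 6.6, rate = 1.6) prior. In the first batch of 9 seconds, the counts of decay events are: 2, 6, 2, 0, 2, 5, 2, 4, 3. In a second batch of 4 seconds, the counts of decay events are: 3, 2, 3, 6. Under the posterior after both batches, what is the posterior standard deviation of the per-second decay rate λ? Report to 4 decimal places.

0.4676

With a Gamma(shape α, rate β) prior, the Poisson likelihood is conjugate: the posterior is Gamma(α + ΣXᵢ, β + n).
Batch 1: sum of counts S = 26 over n = 9 seconds.
After batch 1: Gamma(α+S, β+n) = Gamma(6.6+26, 1.6+9) = Gamma(32.6, 10.6).
Batch 2: sum of counts S = 14 over n = 4 seconds.
After batch 2: Gamma(α+S, β+n) = Gamma(32.6+14, 10.6+4) = Gamma(46.6, 14.6).
SD = √α/β = √46.6/14.6 = 0.4676.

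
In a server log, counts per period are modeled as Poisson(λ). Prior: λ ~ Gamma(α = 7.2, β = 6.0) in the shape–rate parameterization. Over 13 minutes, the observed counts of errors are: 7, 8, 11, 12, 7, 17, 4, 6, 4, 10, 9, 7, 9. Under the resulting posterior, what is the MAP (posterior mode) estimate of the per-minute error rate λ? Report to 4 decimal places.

With a Gamma(shape α, rate β) prior, the Poisson likelihood is conjugate: the posterior is Gamma(α + ΣXᵢ, β + n).
Sum of counts S = 111 over n = 13 minutes.
Posterior: Gamma(α+S, β+n) = Gamma(7.2+111, 6.0+13) = Gamma(118.2, 19.0).
Mode of Gamma(α,β) for α≥1 is (α−1)/β = 117.2/19.0 = 6.1684.

6.1684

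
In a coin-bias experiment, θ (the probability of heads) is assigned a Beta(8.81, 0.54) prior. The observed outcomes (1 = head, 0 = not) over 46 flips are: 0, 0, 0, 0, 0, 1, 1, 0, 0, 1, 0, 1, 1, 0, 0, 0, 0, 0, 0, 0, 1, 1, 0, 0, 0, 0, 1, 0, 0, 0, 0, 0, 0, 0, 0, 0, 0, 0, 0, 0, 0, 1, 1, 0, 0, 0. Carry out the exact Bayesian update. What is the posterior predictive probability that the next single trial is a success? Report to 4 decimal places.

0.3398

The Beta prior is conjugate to a Binomial/Bernoulli likelihood; the update adds successes to α and failures to β.
Posterior: Beta(α+k, β+n−k) = Beta(8.81+10, 0.54+36) = Beta(18.81, 36.54).
For a single future Bernoulli trial, P(success | data) = α/(α+β) = 0.3398.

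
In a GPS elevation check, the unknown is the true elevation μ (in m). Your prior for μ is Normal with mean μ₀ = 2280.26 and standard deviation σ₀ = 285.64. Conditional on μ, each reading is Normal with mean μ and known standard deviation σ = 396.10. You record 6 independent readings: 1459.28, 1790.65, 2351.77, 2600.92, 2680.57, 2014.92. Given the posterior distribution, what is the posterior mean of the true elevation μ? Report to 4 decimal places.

2181.3766

For Normal data with known variance σ², a Normal(μ₀, σ₀²) prior on μ is conjugate. Posterior precision = 1/σ₀² + n/σ²; posterior mean is the precision-weighted average of μ₀ and x̄.
Σxᵢ = 1459.28 + 1790.65 + 2351.77 + 2600.92 + 2680.57 + 2014.92 = 12898.11, so n·x̄ = 12898.11.
σ₀² = 285.64² = 81590.2096, σ² = 396.10² = 156895.21; σ² + n·σ₀² = 156895.21 + 6·81590.2096 = 646436.4676.
Posterior mean = (μ₀/σ₀² + n·x̄/σ²)/(1/σ₀² + n/σ²) = (σ²·μ₀ + σ₀²·n·x̄)/(σ² + n·σ₀²) = (156895.21·2280.26 + 81590.2096·12898.11)/646436.4676 = 1410121369.898456/646436.4676 = 2181.3766.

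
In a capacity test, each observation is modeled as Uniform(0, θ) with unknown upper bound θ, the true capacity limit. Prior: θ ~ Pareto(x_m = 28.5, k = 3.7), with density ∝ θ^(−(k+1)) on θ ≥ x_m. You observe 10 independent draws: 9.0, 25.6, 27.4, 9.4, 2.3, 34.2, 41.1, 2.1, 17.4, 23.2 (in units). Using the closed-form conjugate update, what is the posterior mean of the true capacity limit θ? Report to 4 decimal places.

44.3362

A Pareto(scale x_m, shape k) prior on the upper bound θ of Uniform(0, θ) is conjugate: posterior is Pareto(max(x_m, max xᵢ), k + n).
Sample maximum = 41.1; prior scale x_m = 28.5 → posterior scale = max = 41.1.
Posterior shape = 3.7 + 10 = 13.7.
E[θ|data] = k·x_m/(k−1) = 13.7·41.1/12.7 = 44.3362.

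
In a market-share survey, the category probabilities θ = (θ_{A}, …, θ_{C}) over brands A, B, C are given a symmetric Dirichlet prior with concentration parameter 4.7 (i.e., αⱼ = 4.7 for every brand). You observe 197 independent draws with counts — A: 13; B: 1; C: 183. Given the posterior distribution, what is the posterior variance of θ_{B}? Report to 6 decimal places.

0.000124

The Dirichlet prior is conjugate to the Multinomial likelihood: each posterior αⱼ = prior αⱼ + observed count nⱼ.
Posterior concentration: (17.7, 5.7, 187.7), total = 211.1.
Var[θ_j] = α_j(Σα−α_j)/((Σα)²(Σα+1)) = 5.7·205.4/(211.1²·212.1) = 0.000124.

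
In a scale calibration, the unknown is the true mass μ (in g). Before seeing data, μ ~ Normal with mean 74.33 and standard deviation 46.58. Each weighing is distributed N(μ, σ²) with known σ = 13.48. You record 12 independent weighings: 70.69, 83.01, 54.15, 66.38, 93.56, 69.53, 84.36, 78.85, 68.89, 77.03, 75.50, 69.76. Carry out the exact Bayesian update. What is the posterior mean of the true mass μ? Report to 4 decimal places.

For Normal data with known variance σ², a Normal(μ₀, σ₀²) prior on μ is conjugate. Posterior precision = 1/σ₀² + n/σ²; posterior mean is the precision-weighted average of μ₀ and x̄.
Σxᵢ = 70.69 + 83.01 + 54.15 + 66.38 + 93.56 + 69.53 + 84.36 + 78.85 + 68.89 + 77.03 + 75.50 + 69.76 = 891.71, so n·x̄ = 891.71.
σ₀² = 46.58² = 2169.6964, σ² = 13.48² = 181.7104; σ² + n·σ₀² = 181.7104 + 12·2169.6964 = 26218.0672.
Posterior mean = (μ₀/σ₀² + n·x̄/σ²)/(1/σ₀² + n/σ²) = (σ²·μ₀ + σ₀²·n·x̄)/(σ² + n·σ₀²) = (181.7104·74.33 + 2169.6964·891.71)/26218.0672 = 1948246.510876/26218.0672 = 74.3093.

74.3093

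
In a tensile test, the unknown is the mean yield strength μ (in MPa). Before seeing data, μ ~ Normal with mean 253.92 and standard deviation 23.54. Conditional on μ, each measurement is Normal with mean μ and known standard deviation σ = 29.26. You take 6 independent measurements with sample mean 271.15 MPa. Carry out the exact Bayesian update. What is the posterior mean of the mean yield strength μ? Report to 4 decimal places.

For Normal data with known variance σ², a Normal(μ₀, σ₀²) prior on μ is conjugate. Posterior precision = 1/σ₀² + n/σ²; posterior mean is the precision-weighted average of μ₀ and x̄.
n·x̄ = 6·271.15 = 1626.9.
σ₀² = 23.54² = 554.1316, σ² = 29.26² = 856.1476; σ² + n·σ₀² = 856.1476 + 6·554.1316 = 4180.9372.
Posterior mean = (μ₀/σ₀² + n·x̄/σ²)/(1/σ₀² + n/σ²) = (σ²·μ₀ + σ₀²·n·x̄)/(σ² + n·σ₀²) = (856.1476·253.92 + 554.1316·1626.9)/4180.9372 = 1118909.698632/4180.9372 = 267.6217.

267.6217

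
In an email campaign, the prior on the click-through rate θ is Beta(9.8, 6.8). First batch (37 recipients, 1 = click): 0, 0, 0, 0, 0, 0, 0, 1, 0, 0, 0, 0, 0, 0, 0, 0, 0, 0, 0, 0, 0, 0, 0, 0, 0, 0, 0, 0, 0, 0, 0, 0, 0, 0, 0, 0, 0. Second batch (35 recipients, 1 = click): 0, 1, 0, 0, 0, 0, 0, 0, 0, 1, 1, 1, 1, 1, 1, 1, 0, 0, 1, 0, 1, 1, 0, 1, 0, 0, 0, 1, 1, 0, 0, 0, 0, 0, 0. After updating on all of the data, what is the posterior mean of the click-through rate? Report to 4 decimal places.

The Beta prior is conjugate to a Binomial/Bernoulli likelihood; the update adds successes to α and failures to β.
After batch 1: Beta(9.8+1, 6.8+36) = Beta(10.8, 42.8).
After batch 2: Beta(10.8+14, 42.8+21) = Beta(24.8, 63.8).
Posterior mean = α/(α+β) = 24.8/88.6 = 0.2799.

0.2799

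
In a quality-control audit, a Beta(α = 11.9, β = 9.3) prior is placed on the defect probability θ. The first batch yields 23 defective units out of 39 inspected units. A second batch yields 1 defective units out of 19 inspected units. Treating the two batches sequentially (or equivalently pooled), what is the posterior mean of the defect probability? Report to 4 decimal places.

The Beta prior is conjugate to a Binomial/Bernoulli likelihood; the update adds successes to α and failures to β.
After batch 1: Beta(11.9+23, 9.3+16) = Beta(34.9, 25.3).
After batch 2: Beta(34.9+1, 25.3+18) = Beta(35.9, 43.3).
Posterior mean = α/(α+β) = 35.9/79.2 = 0.4533.

0.4533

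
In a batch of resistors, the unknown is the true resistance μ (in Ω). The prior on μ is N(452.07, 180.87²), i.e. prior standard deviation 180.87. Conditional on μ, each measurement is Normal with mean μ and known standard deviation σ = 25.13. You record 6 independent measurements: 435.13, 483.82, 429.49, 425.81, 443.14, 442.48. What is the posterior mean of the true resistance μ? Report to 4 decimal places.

For Normal data with known variance σ², a Normal(μ₀, σ₀²) prior on μ is conjugate. Posterior precision = 1/σ₀² + n/σ²; posterior mean is the precision-weighted average of μ₀ and x̄.
Σxᵢ = 435.13 + 483.82 + 429.49 + 425.81 + 443.14 + 442.48 = 2659.87, so n·x̄ = 2659.87.
σ₀² = 180.87² = 32713.9569, σ² = 25.13² = 631.5169; σ² + n·σ₀² = 631.5169 + 6·32713.9569 = 196915.2583.
Posterior mean = (μ₀/σ₀² + n·x̄/σ²)/(1/σ₀² + n/σ²) = (σ²·μ₀ + σ₀²·n·x̄)/(σ² + n·σ₀²) = (631.5169·452.07 + 32713.9569·2659.87)/196915.2583 = 87300362.384586/196915.2583 = 443.3398.

443.3398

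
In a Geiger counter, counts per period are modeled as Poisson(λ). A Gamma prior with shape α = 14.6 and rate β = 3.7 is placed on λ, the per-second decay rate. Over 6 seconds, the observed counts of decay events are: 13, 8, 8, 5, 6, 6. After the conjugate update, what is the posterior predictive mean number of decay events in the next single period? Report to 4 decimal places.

6.2474

With a Gamma(shape α, rate β) prior, the Poisson likelihood is conjugate: the posterior is Gamma(α + ΣXᵢ, β + n).
Sum of counts S = 46 over n = 6 seconds.
Posterior: Gamma(α+S, β+n) = Gamma(14.6+46, 3.7+6) = Gamma(60.6, 9.7).
The predictive distribution for one future period is NegBinom with mean α/β = 6.2474.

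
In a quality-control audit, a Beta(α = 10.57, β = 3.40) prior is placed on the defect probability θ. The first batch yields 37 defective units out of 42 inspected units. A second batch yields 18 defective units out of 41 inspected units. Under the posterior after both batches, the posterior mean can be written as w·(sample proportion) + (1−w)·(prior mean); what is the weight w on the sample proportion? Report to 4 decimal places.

0.8559

The Beta prior is conjugate to a Binomial/Bernoulli likelihood; the update adds successes to α and failures to β.
Total number of inspected units: n = 42 + 41 = 83.
Posterior mean = (α₀+k)/(α₀+β₀+n) = [n/(α₀+β₀+n)]·(k/n) + [(α₀+β₀)/(α₀+β₀+n)]·α₀/(α₀+β₀), so only n and the prior enter the weight.
The weight on the data is w = n/(α₀+β₀+n) = 83/(10.57+3.40+83) = 83/96.97 = 0.8559.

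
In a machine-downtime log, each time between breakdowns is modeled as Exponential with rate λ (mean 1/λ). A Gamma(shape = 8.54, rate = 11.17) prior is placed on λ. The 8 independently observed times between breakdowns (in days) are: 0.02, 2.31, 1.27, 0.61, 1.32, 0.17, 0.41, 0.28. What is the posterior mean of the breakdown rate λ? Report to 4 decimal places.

With a Gamma(shape α, rate β) prior on the exponential rate λ, the posterior after n observations with total T = Σxᵢ is Gamma(α+n, β+T).
Sum of observations T = 6.39 days; n = 8.
Posterior: Gamma(8.54+8, 11.17+6.39) = Gamma(16.54, 17.56).
Posterior mean of λ = α/β = 16.54/17.56 = 0.9419.

0.9419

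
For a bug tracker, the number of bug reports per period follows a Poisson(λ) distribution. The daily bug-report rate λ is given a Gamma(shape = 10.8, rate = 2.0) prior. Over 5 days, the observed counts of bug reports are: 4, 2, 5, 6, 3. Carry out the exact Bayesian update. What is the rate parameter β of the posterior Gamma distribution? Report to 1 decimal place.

With a Gamma(shape α, rate β) prior, the Poisson likelihood is conjugate: the posterior is Gamma(α + ΣXᵢ, β + n).
Sum of counts S = 20 over n = 5 days.
Posterior: Gamma(α+S, β+n) = Gamma(10.8+20, 2.0+5) = Gamma(30.8, 7.0).
Posterior β = 7.0.

7.0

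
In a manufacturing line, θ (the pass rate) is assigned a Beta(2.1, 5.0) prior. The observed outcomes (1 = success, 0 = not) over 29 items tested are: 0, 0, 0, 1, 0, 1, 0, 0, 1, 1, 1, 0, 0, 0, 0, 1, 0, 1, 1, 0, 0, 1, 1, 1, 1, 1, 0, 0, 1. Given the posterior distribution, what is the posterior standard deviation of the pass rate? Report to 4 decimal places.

The Beta prior is conjugate to a Binomial/Bernoulli likelihood; the update adds successes to α and failures to β.
Posterior: Beta(α+k, β+n−k) = Beta(2.1+14, 5.0+15) = Beta(16.1, 20.0).
Var = αβ/((α+β)²(α+β+1)) = 16.1·20.0/(36.1²·37.1) = 0.00665990; SD = √0.00665990 = 0.0816.

0.0816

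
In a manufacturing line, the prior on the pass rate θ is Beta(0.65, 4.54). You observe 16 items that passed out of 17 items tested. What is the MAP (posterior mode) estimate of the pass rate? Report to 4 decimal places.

The Beta prior is conjugate to a Binomial/Bernoulli likelihood; the update adds successes to α and failures to β.
Posterior: Beta(α+k, β+n−k) = Beta(0.65+16, 4.54+1) = Beta(16.65, 5.54).
Mode of Beta(a,b) for a,b>1 is (a−1)/(a+b−2) = 15.65/20.19 = 0.7751.

0.7751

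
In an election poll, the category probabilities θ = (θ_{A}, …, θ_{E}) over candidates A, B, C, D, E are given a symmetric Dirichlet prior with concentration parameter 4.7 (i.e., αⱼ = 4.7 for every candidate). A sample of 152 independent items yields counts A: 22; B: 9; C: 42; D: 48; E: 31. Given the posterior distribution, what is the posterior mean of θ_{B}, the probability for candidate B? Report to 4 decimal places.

The Dirichlet prior is conjugate to the Multinomial likelihood: each posterior αⱼ = prior αⱼ + observed count nⱼ.
Posterior concentration: (26.7, 13.7, 46.7, 52.7, 35.7), total = 175.5.
E[θ_{B}|data] = α_{B}/Σα = 13.7/175.5 = 0.0781.

0.0781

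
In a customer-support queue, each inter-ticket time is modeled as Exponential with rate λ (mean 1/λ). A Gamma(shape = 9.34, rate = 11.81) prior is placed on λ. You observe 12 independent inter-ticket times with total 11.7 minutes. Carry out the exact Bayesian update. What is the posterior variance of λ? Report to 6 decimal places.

0.038609

With a Gamma(shape α, rate β) prior on the exponential rate λ, the posterior after n observations with total T = Σxᵢ is Gamma(α+n, β+T).
Posterior: Gamma(9.34+12, 11.81+11.7) = Gamma(21.34, 23.51).
Var = α/β² = 0.038609.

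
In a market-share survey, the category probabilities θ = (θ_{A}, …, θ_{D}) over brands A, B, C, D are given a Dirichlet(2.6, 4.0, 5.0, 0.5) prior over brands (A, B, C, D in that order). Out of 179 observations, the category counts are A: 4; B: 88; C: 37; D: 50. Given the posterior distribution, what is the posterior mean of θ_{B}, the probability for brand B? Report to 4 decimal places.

The Dirichlet prior is conjugate to the Multinomial likelihood: each posterior αⱼ = prior αⱼ + observed count nⱼ.
Posterior concentration: (6.6, 92.0, 42.0, 50.5), total = 191.1.
E[θ_{B}|data] = α_{B}/Σα = 92.0/191.1 = 0.4814.

0.4814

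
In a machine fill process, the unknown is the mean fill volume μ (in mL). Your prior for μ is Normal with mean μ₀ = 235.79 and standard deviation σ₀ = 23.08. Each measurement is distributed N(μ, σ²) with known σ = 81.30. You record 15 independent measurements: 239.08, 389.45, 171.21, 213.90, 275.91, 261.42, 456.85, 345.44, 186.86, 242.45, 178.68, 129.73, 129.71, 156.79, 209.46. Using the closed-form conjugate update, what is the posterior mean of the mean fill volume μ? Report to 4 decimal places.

237.6176

For Normal data with known variance σ², a Normal(μ₀, σ₀²) prior on μ is conjugate. Posterior precision = 1/σ₀² + n/σ²; posterior mean is the precision-weighted average of μ₀ and x̄.
Σxᵢ = 239.08 + 389.45 + 171.21 + 213.90 + 275.91 + 261.42 + 456.85 + 345.44 + 186.86 + 242.45 + 178.68 + 129.73 + 129.71 + 156.79 + 209.46 = 3586.94, so n·x̄ = 3586.94.
σ₀² = 23.08² = 532.6864, σ² = 81.30² = 6609.69; σ² + n·σ₀² = 6609.69 + 15·532.6864 = 14599.986.
Posterior mean = (μ₀/σ₀² + n·x̄/σ²)/(1/σ₀² + n/σ²) = (σ²·μ₀ + σ₀²·n·x̄)/(σ² + n·σ₀²) = (6609.69·235.79 + 532.6864·3586.94)/14599.986 = 3469212.960716/14599.986 = 237.6176.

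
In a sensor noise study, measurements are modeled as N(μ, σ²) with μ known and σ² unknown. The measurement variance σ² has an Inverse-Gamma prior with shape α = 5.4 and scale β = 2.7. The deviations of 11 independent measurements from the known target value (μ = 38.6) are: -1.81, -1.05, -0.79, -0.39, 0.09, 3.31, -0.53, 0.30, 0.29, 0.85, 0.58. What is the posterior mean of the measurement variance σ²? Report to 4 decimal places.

With known mean μ and an Inverse-Gamma(α, β) prior on σ², the Normal likelihood is conjugate: posterior is Inv-Gamma(α + n/2, β + Σ(xᵢ−μ)²/2).
Σ(xᵢ−μ)² = (-1.81)² + (-1.05)² + (-0.79)² + (-0.39)² + (0.09)² + (3.31)² + (-0.53)² + (0.30)² + (0.29)² + (0.85)² + (0.58)² = 17.6329.
Posterior: Inv-Gamma(5.4 + 11/2, 2.7 + 17.6329/2) = Inv-Gamma(10.90, 11.51645).
E[σ²|data] = β/(α−1) = 11.51645/9.90 = 1.1633.

1.1633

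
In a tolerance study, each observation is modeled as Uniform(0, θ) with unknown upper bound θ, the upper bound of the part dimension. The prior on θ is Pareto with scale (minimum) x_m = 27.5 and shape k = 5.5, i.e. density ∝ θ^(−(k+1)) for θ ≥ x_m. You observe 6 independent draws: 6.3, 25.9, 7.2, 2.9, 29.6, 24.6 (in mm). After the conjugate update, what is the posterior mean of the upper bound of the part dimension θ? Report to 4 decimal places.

A Pareto(scale x_m, shape k) prior on the upper bound θ of Uniform(0, θ) is conjugate: posterior is Pareto(max(x_m, max xᵢ), k + n).
Sample maximum = 29.6; prior scale x_m = 27.5 → posterior scale = max = 29.6.
Posterior shape = 5.5 + 6 = 11.5.
E[θ|data] = k·x_m/(k−1) = 11.5·29.6/10.5 = 32.4190.

32.4190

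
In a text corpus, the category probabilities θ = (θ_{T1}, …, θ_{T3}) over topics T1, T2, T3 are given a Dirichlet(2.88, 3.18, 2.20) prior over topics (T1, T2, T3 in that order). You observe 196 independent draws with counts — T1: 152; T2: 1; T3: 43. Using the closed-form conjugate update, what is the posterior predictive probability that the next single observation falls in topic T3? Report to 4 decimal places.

The Dirichlet prior is conjugate to the Multinomial likelihood: each posterior αⱼ = prior αⱼ + observed count nⱼ.
Posterior concentration: (154.88, 4.18, 45.20), total = 204.26.
P(next = T3 | data) = α_{T3}/Σα = 0.2213.

0.2213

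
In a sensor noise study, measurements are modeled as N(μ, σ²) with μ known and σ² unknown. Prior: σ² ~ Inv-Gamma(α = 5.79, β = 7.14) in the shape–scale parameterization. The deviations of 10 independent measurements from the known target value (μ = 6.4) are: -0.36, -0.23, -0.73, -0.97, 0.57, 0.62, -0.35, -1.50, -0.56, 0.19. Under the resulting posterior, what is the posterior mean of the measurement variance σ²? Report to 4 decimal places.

With known mean μ and an Inverse-Gamma(α, β) prior on σ², the Normal likelihood is conjugate: posterior is Inv-Gamma(α + n/2, β + Σ(xᵢ−μ)²/2).
Σ(xᵢ−μ)² = (-0.36)² + (-0.23)² + (-0.73)² + (-0.97)² + (0.57)² + (0.62)² + (-0.35)² + (-1.50)² + (-0.56)² + (0.19)² = 5.0878.
Posterior: Inv-Gamma(5.79 + 10/2, 7.14 + 5.0878/2) = Inv-Gamma(10.79, 9.68390).
E[σ²|data] = β/(α−1) = 9.68390/9.79 = 0.9892.

0.9892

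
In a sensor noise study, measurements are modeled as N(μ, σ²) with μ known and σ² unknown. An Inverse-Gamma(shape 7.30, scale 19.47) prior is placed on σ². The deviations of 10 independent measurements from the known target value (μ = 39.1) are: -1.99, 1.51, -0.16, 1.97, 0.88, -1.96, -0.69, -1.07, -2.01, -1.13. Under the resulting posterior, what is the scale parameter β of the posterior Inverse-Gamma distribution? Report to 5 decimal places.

30.32035

With known mean μ and an Inverse-Gamma(α, β) prior on σ², the Normal likelihood is conjugate: posterior is Inv-Gamma(α + n/2, β + Σ(xᵢ−μ)²/2).
Σ(xᵢ−μ)² = (-1.99)² + (1.51)² + (-0.16)² + (1.97)² + (0.88)² + (-1.96)² + (-0.69)² + (-1.07)² + (-2.01)² + (-1.13)² = 21.7007.
Posterior: Inv-Gamma(7.30 + 10/2, 19.47 + 21.7007/2) = Inv-Gamma(12.30, 30.32035).
Posterior β = 30.32035.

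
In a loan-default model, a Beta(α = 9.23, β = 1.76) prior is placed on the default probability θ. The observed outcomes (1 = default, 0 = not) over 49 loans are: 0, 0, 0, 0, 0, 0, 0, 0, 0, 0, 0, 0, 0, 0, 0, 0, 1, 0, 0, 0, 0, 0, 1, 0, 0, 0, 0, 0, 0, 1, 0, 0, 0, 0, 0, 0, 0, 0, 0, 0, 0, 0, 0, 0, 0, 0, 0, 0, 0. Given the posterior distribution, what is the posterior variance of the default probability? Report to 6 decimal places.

0.002661

The Beta prior is conjugate to a Binomial/Bernoulli likelihood; the update adds successes to α and failures to β.
Posterior: Beta(α+k, β+n−k) = Beta(9.23+3, 1.76+46) = Beta(12.23, 47.76).
Var = αβ/((α+β)²(α+β+1)) = 12.23·47.76/(59.99²·60.99) = 0.002661.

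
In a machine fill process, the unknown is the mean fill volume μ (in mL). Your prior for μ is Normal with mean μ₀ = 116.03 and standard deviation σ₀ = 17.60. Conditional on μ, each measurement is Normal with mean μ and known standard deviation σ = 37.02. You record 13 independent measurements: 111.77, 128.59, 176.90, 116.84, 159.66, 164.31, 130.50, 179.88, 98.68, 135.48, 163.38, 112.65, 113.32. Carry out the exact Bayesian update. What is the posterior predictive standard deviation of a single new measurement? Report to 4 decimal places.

For Normal data with known variance σ², a Normal(μ₀, σ₀²) prior on μ is conjugate. Posterior precision = 1/σ₀² + n/σ²; posterior mean is the precision-weighted average of μ₀ and x̄.
σ₀² = 17.60² = 309.76, σ² = 37.02² = 1370.4804; σ² + n·σ₀² = 1370.4804 + 13·309.76 = 5397.3604.
Posterior precision = 1/σ₀² + n/σ² = 1/309.76 + 13/1370.4804 = (σ² + n·σ₀²)/(σ₀²σ²) = 5397.3604/(309.76·1370.4804); posterior variance σₙ² = σ₀²σ²/(σ² + n·σ₀²) = 309.76·1370.4804/5397.3604 = 78.653263.
Predictive variance for one new observation = σₙ² + σ² = 309.76·1370.4804/5397.3604 + 1370.4804 = σ²·(σ₀² + 5397.3604)/5397.3604 = 1370.4804·5707.1204/5397.3604 = 1449.133663; SD = √(1370.4804·5707.1204/5397.3604) = 38.0675.

38.0675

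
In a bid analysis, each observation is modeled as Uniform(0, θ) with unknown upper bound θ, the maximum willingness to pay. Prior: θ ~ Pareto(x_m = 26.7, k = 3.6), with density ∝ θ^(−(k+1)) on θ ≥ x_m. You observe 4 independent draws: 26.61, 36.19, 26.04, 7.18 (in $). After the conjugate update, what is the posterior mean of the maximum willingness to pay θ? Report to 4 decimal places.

41.6733

A Pareto(scale x_m, shape k) prior on the upper bound θ of Uniform(0, θ) is conjugate: posterior is Pareto(max(x_m, max xᵢ), k + n).
Sample maximum = 36.19; prior scale x_m = 26.7 → posterior scale = max = 36.19.
Posterior shape = 3.6 + 4 = 7.6.
E[θ|data] = k·x_m/(k−1) = 7.6·36.19/6.6 = 41.6733.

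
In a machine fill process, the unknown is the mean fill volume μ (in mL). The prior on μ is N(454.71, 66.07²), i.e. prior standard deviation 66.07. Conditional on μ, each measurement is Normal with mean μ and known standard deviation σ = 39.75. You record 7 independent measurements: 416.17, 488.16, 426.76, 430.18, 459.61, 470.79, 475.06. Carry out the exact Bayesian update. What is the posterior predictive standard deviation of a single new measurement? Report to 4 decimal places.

For Normal data with known variance σ², a Normal(μ₀, σ₀²) prior on μ is conjugate. Posterior precision = 1/σ₀² + n/σ²; posterior mean is the precision-weighted average of μ₀ and x̄.
σ₀² = 66.07² = 4365.2449, σ² = 39.75² = 1580.0625; σ² + n·σ₀² = 1580.0625 + 7·4365.2449 = 32136.7768.
Posterior precision = 1/σ₀² + n/σ² = 1/4365.2449 + 7/1580.0625 = (σ² + n·σ₀²)/(σ₀²σ²) = 32136.7768/(4365.2449·1580.0625); posterior variance σₙ² = σ₀²σ²/(σ² + n·σ₀²) = 4365.2449·1580.0625/32136.7768 = 214.625126.
Predictive variance for one new observation = σₙ² + σ² = 4365.2449·1580.0625/32136.7768 + 1580.0625 = σ²·(σ₀² + 32136.7768)/32136.7768 = 1580.0625·36502.0217/32136.7768 = 1794.687626; SD = √(1580.0625·36502.0217/32136.7768) = 42.3638.

42.3638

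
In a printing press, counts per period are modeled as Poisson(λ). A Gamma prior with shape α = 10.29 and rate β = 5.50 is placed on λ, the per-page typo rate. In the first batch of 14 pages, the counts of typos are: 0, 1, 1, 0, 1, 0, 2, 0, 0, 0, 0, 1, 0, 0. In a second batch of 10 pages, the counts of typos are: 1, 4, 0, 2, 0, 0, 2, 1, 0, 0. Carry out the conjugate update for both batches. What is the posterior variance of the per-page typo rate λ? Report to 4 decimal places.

0.0302

With a Gamma(shape α, rate β) prior, the Poisson likelihood is conjugate: the posterior is Gamma(α + ΣXᵢ, β + n).
Batch 1: sum of counts S = 6 over n = 14 pages.
After batch 1: Gamma(α+S, β+n) = Gamma(10.29+6, 5.50+14) = Gamma(16.29, 19.50).
Batch 2: sum of counts S = 10 over n = 10 pages.
After batch 2: Gamma(α+S, β+n) = Gamma(16.29+10, 19.50+10) = Gamma(26.29, 29.50).
Var = α/β² = 26.29/29.50² = 0.0302.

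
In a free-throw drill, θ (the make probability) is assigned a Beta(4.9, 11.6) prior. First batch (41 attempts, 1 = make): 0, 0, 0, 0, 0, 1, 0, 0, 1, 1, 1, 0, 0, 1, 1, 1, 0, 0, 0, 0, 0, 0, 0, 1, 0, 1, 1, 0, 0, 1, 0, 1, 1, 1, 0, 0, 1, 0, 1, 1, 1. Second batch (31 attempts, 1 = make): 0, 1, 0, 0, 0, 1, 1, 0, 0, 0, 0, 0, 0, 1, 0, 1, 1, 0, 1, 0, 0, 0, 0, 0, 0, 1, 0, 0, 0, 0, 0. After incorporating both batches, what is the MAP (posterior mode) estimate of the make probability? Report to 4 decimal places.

The Beta prior is conjugate to a Binomial/Bernoulli likelihood; the update adds successes to α and failures to β.
After batch 1: Beta(4.9+18, 11.6+23) = Beta(22.9, 34.6).
After batch 2: Beta(22.9+8, 34.6+23) = Beta(30.9, 57.6).
Mode of Beta(a,b) for a,b>1 is (a−1)/(a+b−2) = 29.9/86.5 = 0.3457.

0.3457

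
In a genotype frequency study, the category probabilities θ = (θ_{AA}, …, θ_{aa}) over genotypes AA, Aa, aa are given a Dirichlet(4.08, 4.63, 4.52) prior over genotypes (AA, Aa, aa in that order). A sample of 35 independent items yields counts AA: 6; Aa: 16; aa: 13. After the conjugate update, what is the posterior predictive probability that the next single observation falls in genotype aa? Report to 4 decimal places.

0.3633

The Dirichlet prior is conjugate to the Multinomial likelihood: each posterior αⱼ = prior αⱼ + observed count nⱼ.
Posterior concentration: (10.08, 20.63, 17.52), total = 48.23.
P(next = aa | data) = α_{aa}/Σα = 0.3633.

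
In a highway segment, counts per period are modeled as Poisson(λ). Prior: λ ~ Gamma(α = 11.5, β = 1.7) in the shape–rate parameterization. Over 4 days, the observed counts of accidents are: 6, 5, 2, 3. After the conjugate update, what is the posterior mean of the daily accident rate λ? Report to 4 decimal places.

4.8246

With a Gamma(shape α, rate β) prior, the Poisson likelihood is conjugate: the posterior is Gamma(α + ΣXᵢ, β + n).
Sum of counts S = 16 over n = 4 days.
Posterior: Gamma(α+S, β+n) = Gamma(11.5+16, 1.7+4) = Gamma(27.5, 5.7).
Posterior mean = α/β = 27.5/5.7 = 4.8246.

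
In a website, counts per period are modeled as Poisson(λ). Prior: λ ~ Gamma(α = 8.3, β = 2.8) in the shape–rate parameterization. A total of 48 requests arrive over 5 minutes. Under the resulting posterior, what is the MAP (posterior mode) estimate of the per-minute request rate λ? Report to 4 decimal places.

With a Gamma(shape α, rate β) prior, the Poisson likelihood is conjugate: the posterior is Gamma(α + ΣXᵢ, β + n).
Posterior: Gamma(α+S, β+n) = Gamma(8.3+48, 2.8+5) = Gamma(56.3, 7.8).
Mode of Gamma(α,β) for α≥1 is (α−1)/β = 55.3/7.8 = 7.0897.

7.0897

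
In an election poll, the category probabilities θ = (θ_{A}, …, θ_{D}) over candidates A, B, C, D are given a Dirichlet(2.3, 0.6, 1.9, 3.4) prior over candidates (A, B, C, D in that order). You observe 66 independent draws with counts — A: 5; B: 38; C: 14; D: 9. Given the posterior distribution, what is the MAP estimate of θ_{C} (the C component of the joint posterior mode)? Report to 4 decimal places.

0.2123

The Dirichlet prior is conjugate to the Multinomial likelihood: each posterior αⱼ = prior αⱼ + observed count nⱼ.
Posterior concentration: (7.3, 38.6, 15.9, 12.4), total = 74.2.
Joint mode component: (α_{C}−1)/(Σα−K) = 14.9/70.2 = 0.2123.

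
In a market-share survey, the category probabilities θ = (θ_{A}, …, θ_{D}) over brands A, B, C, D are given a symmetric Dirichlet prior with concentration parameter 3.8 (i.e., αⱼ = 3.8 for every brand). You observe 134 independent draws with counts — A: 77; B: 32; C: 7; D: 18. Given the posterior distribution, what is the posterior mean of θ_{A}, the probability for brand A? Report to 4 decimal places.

The Dirichlet prior is conjugate to the Multinomial likelihood: each posterior αⱼ = prior αⱼ + observed count nⱼ.
Posterior concentration: (80.8, 35.8, 10.8, 21.8), total = 149.2.
E[θ_{A}|data] = α_{A}/Σα = 80.8/149.2 = 0.5416.

0.5416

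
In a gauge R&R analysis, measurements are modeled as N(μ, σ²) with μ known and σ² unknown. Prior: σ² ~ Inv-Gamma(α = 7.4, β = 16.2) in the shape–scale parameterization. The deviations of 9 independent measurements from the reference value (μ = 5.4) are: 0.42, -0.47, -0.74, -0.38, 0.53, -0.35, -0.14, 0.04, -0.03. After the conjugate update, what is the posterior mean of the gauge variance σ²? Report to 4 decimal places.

With known mean μ and an Inverse-Gamma(α, β) prior on σ², the Normal likelihood is conjugate: posterior is Inv-Gamma(α + n/2, β + Σ(xᵢ−μ)²/2).
Σ(xᵢ−μ)² = (0.42)² + (-0.47)² + (-0.74)² + (-0.38)² + (0.53)² + (-0.35)² + (-0.14)² + (0.04)² + (-0.03)² = 1.5148.
Posterior: Inv-Gamma(7.4 + 9/2, 16.2 + 1.5148/2) = Inv-Gamma(11.90, 16.95740).
E[σ²|data] = β/(α−1) = 16.95740/10.90 = 1.5557.

1.5557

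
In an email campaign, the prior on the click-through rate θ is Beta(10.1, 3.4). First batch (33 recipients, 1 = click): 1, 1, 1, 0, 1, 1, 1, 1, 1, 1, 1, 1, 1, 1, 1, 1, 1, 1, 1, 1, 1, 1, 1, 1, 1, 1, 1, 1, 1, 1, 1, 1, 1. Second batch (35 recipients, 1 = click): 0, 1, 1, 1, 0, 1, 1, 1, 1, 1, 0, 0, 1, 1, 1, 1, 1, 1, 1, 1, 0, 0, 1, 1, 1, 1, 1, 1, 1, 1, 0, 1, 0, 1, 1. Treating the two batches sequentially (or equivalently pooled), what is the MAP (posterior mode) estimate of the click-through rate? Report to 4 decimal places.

The Beta prior is conjugate to a Binomial/Bernoulli likelihood; the update adds successes to α and failures to β.
After batch 1: Beta(10.1+32, 3.4+1) = Beta(42.1, 4.4).
After batch 2: Beta(42.1+27, 4.4+8) = Beta(69.1, 12.4).
Mode of Beta(a,b) for a,b>1 is (a−1)/(a+b−2) = 68.1/79.5 = 0.8566.

0.8566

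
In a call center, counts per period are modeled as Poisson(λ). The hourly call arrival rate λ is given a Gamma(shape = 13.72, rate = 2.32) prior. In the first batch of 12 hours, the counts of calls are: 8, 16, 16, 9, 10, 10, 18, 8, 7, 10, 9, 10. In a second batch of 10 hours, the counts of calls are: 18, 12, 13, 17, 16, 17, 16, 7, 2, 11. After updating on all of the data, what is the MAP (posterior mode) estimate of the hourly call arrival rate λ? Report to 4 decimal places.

11.2138

With a Gamma(shape α, rate β) prior, the Poisson likelihood is conjugate: the posterior is Gamma(α + ΣXᵢ, β + n).
Batch 1: sum of counts S = 131 over n = 12 hours.
After batch 1: Gamma(α+S, β+n) = Gamma(13.72+131, 2.32+12) = Gamma(144.72, 14.32).
Batch 2: sum of counts S = 129 over n = 10 hours.
After batch 2: Gamma(α+S, β+n) = Gamma(144.72+129, 14.32+10) = Gamma(273.72, 24.32).
Mode of Gamma(α,β) for α≥1 is (α−1)/β = 272.72/24.32 = 11.2138.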